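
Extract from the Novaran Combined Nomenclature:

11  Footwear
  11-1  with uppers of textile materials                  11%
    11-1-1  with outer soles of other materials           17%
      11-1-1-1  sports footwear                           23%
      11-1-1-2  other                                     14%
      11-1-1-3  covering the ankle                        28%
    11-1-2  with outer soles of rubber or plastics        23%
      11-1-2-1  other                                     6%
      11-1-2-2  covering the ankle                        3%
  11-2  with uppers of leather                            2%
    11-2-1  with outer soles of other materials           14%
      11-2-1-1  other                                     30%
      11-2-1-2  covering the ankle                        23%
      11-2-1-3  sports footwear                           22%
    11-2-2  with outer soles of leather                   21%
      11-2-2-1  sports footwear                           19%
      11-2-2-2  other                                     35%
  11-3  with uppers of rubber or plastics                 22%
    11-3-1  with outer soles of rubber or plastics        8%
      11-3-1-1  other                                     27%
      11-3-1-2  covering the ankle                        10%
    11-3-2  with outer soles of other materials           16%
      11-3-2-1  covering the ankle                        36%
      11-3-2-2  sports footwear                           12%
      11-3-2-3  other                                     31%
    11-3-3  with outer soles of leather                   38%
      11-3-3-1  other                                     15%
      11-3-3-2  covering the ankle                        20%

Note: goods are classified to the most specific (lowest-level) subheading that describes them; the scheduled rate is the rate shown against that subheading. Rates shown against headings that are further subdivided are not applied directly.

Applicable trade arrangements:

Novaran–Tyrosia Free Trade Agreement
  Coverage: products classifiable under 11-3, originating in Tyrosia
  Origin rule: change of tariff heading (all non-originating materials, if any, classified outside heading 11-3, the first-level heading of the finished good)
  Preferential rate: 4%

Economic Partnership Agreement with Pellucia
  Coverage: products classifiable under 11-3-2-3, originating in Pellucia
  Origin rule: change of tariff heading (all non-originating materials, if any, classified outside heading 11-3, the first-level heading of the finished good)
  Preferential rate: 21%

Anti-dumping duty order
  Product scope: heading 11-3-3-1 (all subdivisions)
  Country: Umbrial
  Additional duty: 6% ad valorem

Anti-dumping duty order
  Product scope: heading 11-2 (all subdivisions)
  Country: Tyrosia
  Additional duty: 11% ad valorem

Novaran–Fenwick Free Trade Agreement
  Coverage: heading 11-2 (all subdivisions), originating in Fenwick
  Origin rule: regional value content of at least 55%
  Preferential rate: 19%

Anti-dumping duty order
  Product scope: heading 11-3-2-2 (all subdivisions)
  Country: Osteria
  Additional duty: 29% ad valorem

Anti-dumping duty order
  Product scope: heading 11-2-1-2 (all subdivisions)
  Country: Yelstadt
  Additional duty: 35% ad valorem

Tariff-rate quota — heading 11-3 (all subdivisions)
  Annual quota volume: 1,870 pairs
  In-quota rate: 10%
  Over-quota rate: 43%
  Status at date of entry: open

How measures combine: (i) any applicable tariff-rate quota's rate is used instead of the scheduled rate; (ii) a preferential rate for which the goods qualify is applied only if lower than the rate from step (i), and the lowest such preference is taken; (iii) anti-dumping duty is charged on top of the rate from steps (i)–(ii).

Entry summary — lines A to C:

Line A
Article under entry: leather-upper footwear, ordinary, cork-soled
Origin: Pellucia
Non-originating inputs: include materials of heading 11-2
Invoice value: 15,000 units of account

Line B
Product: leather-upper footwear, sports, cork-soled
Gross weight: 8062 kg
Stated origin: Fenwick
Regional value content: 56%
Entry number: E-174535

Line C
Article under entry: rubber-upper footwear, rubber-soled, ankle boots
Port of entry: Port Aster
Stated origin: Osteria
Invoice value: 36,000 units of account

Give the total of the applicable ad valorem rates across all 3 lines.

Line A: leather-upper → 11-2; cork-soled → 11-2-1; ordinary → 11-2-1-1. Scheduled 30%. Pellucia agreement on 11-3-2-3: 11-2-1-1 not covered. → 30%.
Line B: leather-upper → 11-2; cork-soled → 11-2-1; sports → 11-2-1-3. Scheduled 22%. Fenwick agreement on 11-2: RVC ≥ 55% → 19% available; preferential 19%. → 19%.
Line C: rubber-upper → 11-3; rubber-soled → 11-3-1; ankle boots → 11-3-1-2. Scheduled 10%. quota on 11-3 open → in-quota 10%. → 10%.
Sum: 30% + 19% + 10% = 59%.

59%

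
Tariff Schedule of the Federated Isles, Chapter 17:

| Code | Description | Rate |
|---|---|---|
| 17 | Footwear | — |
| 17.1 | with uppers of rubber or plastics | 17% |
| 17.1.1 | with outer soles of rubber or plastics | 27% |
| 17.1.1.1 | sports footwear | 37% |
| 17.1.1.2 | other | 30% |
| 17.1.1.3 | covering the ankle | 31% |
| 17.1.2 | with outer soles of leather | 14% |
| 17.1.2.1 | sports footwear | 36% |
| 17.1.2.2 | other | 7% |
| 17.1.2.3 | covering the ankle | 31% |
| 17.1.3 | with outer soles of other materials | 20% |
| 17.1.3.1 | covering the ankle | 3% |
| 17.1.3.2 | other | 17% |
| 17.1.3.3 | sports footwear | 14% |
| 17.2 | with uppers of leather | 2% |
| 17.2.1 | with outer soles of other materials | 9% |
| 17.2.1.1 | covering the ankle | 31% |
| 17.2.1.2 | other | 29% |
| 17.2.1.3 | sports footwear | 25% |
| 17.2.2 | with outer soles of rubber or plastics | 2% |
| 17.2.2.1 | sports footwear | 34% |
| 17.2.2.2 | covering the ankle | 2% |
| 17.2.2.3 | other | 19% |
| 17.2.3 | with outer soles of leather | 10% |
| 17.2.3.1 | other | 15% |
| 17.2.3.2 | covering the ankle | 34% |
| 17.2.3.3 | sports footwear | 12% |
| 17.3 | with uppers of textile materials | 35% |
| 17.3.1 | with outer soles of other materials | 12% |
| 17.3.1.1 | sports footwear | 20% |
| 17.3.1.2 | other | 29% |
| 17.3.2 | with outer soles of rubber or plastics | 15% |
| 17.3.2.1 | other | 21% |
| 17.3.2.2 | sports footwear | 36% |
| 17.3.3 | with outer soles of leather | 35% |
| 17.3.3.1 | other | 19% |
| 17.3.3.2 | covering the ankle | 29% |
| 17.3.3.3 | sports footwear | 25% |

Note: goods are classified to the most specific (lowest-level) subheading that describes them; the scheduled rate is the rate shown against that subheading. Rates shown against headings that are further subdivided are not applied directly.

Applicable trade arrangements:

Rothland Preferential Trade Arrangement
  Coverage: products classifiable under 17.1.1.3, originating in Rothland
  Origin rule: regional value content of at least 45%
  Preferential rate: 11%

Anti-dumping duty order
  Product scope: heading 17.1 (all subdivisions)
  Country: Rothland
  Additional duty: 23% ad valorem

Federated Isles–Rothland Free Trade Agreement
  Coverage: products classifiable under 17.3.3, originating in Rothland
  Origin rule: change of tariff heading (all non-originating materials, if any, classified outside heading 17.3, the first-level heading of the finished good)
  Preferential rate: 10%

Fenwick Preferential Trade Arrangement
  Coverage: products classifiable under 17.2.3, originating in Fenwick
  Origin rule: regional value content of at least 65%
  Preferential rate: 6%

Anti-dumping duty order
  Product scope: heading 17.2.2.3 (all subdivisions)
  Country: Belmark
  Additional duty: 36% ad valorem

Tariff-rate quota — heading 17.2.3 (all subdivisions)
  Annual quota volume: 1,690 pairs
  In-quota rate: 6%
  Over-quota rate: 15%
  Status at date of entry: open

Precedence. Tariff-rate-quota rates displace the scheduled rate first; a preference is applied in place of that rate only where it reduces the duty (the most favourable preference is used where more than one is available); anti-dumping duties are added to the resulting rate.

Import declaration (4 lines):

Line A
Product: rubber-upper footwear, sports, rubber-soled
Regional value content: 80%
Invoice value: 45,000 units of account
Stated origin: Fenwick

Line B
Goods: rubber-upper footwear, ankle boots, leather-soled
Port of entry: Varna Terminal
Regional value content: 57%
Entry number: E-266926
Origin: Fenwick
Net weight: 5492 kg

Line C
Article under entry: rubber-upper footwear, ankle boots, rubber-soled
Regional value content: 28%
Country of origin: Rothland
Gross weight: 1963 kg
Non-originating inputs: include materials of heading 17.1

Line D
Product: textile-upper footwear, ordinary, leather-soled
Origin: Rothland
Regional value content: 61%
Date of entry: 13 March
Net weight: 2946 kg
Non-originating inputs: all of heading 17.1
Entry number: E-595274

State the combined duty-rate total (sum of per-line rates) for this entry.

Line A: rubber-upper → 17.1; rubber-soled → 17.1.1; sports → 17.1.1.1. Scheduled 37%. Fenwick agreement on 17.2.3: 17.1.1.1 not covered. → 37%.
Line B: rubber-upper → 17.1; leather-soled → 17.1.2; ankle boots → 17.1.2.3. Scheduled 31%. Fenwick agreement on 17.2.3: 17.1.2.3 not covered. → 31%.
Line C: rubber-upper → 17.1; rubber-soled → 17.1.1; ankle boots → 17.1.1.3. Scheduled 31%. Rothland agreement on 17.1.1.3: RVC < 45%; Rothland agreement on 17.3.3: 17.1.1.3 not covered; anti-dumping (Rothland, 17.1): +23%; total 31% + 23% = 54%. → 54%.
Line D: textile-upper → 17.3; leather-soled → 17.3.3; ordinary → 17.3.3.1. Scheduled 19%. Rothland agreement on 17.1.1.3: 17.3.3.1 not covered; Rothland agreement on 17.3.3: CTH met → 10% available; preferential 10%. → 10%.
Sum: 37% + 31% + 54% + 10% = 132%.

132%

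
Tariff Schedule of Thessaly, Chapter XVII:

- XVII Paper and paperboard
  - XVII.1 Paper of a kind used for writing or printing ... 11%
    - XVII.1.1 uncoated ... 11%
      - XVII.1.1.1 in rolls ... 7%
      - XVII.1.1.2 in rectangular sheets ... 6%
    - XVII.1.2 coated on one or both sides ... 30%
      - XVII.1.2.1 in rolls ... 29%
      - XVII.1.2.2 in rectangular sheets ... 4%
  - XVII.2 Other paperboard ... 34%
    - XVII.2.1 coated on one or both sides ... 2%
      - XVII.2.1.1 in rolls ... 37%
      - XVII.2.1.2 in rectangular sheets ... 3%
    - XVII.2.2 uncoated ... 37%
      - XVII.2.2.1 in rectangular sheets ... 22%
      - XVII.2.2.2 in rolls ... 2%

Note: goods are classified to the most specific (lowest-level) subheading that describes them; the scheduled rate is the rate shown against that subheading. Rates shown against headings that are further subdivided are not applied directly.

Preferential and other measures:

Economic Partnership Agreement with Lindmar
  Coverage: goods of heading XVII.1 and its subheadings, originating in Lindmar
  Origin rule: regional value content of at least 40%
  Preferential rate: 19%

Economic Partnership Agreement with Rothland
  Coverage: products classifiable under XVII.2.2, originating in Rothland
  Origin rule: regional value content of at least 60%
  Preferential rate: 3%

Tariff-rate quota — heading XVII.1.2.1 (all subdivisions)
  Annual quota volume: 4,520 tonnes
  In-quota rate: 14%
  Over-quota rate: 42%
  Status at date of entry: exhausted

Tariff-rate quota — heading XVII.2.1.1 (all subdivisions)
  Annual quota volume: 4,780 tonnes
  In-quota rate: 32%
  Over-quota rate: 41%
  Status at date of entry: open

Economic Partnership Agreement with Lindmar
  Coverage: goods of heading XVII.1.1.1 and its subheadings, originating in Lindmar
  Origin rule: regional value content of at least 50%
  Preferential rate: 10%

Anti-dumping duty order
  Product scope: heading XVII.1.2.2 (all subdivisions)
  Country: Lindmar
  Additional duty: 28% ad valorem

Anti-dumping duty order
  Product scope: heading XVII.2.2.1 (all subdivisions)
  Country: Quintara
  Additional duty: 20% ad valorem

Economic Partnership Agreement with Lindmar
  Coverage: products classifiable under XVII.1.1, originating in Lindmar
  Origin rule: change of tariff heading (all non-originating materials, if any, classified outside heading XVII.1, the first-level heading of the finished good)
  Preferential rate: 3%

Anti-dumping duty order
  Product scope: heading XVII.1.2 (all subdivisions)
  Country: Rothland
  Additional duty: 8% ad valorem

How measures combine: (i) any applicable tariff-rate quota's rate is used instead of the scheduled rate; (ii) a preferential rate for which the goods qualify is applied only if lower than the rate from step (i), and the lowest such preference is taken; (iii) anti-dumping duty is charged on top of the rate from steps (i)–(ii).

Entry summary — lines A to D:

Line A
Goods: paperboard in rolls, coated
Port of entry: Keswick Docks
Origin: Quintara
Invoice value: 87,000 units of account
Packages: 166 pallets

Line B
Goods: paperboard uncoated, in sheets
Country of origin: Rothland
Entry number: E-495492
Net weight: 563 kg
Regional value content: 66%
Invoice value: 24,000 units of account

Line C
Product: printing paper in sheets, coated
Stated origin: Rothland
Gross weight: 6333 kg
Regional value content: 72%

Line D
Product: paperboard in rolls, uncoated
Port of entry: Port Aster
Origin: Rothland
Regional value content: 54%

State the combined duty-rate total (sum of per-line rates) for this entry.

49%

Line A: paperboard → XVII.2; coated → XVII.2.1; in rolls → XVII.2.1.1. Scheduled 37%. quota on XVII.2.1.1 open → in-quota 32%. → 32%.
Line B: paperboard → XVII.2; uncoated → XVII.2.2; in sheets → XVII.2.2.1. Scheduled 22%. Rothland agreement on XVII.2.2: RVC ≥ 60% → 3% available; preferential 3%. → 3%.
Line C: printing paper → XVII.1; coated → XVII.1.2; in sheets → XVII.1.2.2. Scheduled 4%. Rothland agreement on XVII.2.2: XVII.1.2.2 not covered; anti-dumping (Rothland, XVII.1.2): +8%; total 4% + 8% = 12%. → 12%.
Line D: paperboard → XVII.2; uncoated → XVII.2.2; in rolls → XVII.2.2.2. Scheduled 2%. Rothland agreement on XVII.2.2: RVC < 60%. → 2%.
Sum: 32% + 3% + 12% + 2% = 49%.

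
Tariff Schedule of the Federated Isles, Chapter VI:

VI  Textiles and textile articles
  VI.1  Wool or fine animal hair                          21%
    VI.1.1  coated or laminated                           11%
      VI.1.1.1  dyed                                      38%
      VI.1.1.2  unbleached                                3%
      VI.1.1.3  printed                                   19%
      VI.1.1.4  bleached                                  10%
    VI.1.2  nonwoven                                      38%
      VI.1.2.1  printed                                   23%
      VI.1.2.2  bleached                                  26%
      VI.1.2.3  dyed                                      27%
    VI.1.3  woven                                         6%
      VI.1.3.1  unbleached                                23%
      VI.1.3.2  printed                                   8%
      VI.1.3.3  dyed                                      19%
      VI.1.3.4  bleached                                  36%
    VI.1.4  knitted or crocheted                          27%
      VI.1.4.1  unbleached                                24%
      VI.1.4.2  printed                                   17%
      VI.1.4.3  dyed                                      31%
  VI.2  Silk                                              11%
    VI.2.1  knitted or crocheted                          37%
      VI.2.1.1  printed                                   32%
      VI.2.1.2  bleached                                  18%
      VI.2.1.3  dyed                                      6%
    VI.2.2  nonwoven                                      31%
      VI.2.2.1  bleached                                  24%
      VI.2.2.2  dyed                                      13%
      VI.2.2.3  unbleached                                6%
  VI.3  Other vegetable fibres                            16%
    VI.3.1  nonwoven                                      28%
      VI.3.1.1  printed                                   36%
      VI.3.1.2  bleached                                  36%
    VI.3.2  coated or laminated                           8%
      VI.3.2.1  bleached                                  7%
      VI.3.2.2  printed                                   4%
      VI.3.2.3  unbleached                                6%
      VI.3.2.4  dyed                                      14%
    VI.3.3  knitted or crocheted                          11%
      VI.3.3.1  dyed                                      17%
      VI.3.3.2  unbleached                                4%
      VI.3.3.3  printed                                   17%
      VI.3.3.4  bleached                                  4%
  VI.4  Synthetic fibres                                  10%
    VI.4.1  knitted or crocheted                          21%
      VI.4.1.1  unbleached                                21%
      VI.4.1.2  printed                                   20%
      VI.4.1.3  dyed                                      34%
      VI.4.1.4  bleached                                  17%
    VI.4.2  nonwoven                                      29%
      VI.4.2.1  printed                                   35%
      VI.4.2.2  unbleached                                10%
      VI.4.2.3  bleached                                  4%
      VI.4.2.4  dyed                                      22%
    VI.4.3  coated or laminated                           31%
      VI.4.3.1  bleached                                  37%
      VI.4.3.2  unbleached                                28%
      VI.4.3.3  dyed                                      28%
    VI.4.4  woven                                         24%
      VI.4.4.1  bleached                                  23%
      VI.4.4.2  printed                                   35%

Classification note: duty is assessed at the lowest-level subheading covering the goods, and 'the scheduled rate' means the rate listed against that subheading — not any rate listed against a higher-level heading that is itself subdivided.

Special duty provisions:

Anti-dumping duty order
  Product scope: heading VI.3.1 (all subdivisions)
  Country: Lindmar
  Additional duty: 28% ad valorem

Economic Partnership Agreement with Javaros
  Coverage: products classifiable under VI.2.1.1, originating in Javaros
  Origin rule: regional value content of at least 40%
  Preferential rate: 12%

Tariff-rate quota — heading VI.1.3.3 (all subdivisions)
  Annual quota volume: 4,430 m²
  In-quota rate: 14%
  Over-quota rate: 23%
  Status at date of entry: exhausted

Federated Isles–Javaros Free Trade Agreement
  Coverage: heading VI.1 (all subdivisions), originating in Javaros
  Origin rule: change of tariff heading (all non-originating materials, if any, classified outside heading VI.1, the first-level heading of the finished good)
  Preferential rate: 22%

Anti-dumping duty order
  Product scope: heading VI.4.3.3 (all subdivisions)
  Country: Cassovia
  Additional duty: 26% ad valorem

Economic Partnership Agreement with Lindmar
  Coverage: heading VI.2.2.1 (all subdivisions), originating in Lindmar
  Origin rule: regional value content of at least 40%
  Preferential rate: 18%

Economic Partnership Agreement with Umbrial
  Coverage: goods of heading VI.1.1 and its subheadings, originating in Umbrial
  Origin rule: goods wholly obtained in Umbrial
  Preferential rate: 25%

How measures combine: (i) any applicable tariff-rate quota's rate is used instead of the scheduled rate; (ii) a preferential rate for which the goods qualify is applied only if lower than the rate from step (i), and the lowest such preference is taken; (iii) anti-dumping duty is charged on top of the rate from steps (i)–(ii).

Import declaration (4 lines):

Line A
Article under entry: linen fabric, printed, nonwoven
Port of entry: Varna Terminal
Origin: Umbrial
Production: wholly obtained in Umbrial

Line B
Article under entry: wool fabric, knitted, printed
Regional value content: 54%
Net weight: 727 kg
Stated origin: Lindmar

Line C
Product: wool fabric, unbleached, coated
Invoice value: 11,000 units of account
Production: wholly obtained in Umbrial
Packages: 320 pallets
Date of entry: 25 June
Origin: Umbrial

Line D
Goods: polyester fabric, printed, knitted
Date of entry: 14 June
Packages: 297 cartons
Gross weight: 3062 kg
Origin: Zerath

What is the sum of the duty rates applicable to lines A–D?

76%

Line A: linen → VI.3; nonwoven → VI.3.1; printed → VI.3.1.1. Scheduled 36%. Umbrial agreement on VI.1.1: VI.3.1.1 not covered. → 36%.
Line B: wool → VI.1; knitted → VI.1.4; printed → VI.1.4.2. Scheduled 17%. Lindmar agreement on VI.2.2.1: VI.1.4.2 not covered. → 17%.
Line C: wool → VI.1; coated → VI.1.1; unbleached → VI.1.1.2. Scheduled 3%. Umbrial agreement on VI.1.1: wholly obtained → 25% available; preference 25% not lower than 3% → no reduction. → 3%.
Line D: polyester → VI.4; knitted → VI.4.1; printed → VI.4.1.2. Scheduled 20%. No special measure applies. → 20%.
Sum: 36% + 17% + 3% + 20% = 76%.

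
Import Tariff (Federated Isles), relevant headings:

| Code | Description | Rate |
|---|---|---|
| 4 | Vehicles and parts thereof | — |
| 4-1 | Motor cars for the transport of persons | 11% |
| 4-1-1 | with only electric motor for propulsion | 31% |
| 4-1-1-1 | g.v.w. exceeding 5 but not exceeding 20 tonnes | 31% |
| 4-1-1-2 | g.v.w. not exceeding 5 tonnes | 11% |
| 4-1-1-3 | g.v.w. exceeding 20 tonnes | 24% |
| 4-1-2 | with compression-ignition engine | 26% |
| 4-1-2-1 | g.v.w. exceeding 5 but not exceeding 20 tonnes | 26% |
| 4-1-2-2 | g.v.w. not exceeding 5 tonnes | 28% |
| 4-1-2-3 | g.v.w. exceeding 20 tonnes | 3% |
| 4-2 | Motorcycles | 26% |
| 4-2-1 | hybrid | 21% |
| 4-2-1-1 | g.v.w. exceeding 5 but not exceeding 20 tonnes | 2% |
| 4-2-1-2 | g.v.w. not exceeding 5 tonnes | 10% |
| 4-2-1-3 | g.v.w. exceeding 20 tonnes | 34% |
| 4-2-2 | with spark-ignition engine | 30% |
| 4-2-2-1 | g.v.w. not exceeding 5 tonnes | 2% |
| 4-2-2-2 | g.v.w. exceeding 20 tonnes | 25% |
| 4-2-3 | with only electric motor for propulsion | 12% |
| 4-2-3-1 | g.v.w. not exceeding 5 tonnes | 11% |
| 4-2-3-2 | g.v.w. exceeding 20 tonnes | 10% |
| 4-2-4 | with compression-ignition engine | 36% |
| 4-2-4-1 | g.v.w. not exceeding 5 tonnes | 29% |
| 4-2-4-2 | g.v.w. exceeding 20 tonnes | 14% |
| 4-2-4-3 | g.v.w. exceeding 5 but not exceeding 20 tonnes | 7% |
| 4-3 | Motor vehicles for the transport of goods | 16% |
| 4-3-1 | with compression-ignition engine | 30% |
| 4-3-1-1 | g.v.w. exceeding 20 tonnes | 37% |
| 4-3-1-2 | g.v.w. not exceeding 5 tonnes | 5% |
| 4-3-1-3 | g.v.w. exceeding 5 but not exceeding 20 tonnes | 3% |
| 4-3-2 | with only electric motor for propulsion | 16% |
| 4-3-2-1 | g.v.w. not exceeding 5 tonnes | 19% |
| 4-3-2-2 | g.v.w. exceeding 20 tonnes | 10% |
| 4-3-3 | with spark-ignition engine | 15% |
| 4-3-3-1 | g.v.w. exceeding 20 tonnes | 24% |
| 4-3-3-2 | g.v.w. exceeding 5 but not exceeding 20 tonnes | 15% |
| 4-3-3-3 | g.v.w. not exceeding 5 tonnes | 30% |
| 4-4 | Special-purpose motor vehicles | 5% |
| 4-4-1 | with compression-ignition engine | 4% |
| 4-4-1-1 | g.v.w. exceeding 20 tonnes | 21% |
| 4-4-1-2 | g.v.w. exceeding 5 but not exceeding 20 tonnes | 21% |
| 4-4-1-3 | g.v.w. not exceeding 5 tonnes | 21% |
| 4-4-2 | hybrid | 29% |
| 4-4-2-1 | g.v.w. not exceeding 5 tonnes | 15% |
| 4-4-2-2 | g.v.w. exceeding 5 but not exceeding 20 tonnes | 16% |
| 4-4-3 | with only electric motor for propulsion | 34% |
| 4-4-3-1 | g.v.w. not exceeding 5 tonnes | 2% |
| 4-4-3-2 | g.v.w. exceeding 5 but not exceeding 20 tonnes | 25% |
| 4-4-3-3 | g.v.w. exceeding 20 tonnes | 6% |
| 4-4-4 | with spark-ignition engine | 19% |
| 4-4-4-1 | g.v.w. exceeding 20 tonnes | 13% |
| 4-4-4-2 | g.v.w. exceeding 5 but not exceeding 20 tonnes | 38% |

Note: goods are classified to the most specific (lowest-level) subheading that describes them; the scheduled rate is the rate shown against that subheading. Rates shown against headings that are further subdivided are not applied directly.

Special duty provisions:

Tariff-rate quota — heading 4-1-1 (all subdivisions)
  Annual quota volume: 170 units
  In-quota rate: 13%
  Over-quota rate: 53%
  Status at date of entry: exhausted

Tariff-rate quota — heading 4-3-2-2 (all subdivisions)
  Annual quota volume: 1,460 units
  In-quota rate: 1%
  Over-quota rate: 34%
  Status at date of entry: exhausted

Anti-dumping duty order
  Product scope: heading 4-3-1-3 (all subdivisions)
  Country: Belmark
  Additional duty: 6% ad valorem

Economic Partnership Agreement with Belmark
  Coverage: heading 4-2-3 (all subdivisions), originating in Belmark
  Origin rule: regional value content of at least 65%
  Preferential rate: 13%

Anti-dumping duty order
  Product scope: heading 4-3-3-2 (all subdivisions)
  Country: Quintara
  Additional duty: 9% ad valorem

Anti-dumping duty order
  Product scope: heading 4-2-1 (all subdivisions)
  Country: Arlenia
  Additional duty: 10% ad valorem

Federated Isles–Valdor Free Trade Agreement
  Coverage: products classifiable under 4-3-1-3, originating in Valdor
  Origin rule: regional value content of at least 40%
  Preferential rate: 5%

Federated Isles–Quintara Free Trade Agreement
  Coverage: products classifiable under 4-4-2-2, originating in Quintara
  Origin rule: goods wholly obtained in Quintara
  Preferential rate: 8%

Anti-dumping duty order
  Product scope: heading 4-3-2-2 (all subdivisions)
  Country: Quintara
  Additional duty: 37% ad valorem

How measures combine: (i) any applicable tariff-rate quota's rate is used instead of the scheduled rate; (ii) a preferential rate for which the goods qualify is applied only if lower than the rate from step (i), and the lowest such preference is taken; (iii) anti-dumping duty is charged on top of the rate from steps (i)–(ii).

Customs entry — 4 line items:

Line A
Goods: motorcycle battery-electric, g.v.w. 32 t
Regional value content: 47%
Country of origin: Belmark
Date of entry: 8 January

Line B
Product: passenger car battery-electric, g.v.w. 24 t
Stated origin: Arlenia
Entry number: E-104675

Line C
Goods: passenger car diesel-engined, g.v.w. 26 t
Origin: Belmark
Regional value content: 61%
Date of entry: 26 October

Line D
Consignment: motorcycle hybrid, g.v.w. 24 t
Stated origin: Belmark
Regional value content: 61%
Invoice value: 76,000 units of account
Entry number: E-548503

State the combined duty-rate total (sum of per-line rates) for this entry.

100%

Line A: motorcycle → 4-2; battery-electric → 4-2-3; g.v.w. 32 t → 4-2-3-2. Scheduled 10%. Belmark agreement on 4-2-3: RVC < 65%. → 10%.
Line B: passenger car → 4-1; battery-electric → 4-1-1; g.v.w. 24 t → 4-1-1-3. Scheduled 24%. quota on 4-1-1 exhausted → over-quota 53%. → 53%.
Line C: passenger car → 4-1; diesel-engined → 4-1-2; g.v.w. 26 t → 4-1-2-3. Scheduled 3%. Belmark agreement on 4-2-3: 4-1-2-3 not covered. → 3%.
Line D: motorcycle → 4-2; hybrid → 4-2-1; g.v.w. 24 t → 4-2-1-3. Scheduled 34%. Belmark agreement on 4-2-3: 4-2-1-3 not covered. → 34%.
Sum: 10% + 53% + 3% + 34% = 100%.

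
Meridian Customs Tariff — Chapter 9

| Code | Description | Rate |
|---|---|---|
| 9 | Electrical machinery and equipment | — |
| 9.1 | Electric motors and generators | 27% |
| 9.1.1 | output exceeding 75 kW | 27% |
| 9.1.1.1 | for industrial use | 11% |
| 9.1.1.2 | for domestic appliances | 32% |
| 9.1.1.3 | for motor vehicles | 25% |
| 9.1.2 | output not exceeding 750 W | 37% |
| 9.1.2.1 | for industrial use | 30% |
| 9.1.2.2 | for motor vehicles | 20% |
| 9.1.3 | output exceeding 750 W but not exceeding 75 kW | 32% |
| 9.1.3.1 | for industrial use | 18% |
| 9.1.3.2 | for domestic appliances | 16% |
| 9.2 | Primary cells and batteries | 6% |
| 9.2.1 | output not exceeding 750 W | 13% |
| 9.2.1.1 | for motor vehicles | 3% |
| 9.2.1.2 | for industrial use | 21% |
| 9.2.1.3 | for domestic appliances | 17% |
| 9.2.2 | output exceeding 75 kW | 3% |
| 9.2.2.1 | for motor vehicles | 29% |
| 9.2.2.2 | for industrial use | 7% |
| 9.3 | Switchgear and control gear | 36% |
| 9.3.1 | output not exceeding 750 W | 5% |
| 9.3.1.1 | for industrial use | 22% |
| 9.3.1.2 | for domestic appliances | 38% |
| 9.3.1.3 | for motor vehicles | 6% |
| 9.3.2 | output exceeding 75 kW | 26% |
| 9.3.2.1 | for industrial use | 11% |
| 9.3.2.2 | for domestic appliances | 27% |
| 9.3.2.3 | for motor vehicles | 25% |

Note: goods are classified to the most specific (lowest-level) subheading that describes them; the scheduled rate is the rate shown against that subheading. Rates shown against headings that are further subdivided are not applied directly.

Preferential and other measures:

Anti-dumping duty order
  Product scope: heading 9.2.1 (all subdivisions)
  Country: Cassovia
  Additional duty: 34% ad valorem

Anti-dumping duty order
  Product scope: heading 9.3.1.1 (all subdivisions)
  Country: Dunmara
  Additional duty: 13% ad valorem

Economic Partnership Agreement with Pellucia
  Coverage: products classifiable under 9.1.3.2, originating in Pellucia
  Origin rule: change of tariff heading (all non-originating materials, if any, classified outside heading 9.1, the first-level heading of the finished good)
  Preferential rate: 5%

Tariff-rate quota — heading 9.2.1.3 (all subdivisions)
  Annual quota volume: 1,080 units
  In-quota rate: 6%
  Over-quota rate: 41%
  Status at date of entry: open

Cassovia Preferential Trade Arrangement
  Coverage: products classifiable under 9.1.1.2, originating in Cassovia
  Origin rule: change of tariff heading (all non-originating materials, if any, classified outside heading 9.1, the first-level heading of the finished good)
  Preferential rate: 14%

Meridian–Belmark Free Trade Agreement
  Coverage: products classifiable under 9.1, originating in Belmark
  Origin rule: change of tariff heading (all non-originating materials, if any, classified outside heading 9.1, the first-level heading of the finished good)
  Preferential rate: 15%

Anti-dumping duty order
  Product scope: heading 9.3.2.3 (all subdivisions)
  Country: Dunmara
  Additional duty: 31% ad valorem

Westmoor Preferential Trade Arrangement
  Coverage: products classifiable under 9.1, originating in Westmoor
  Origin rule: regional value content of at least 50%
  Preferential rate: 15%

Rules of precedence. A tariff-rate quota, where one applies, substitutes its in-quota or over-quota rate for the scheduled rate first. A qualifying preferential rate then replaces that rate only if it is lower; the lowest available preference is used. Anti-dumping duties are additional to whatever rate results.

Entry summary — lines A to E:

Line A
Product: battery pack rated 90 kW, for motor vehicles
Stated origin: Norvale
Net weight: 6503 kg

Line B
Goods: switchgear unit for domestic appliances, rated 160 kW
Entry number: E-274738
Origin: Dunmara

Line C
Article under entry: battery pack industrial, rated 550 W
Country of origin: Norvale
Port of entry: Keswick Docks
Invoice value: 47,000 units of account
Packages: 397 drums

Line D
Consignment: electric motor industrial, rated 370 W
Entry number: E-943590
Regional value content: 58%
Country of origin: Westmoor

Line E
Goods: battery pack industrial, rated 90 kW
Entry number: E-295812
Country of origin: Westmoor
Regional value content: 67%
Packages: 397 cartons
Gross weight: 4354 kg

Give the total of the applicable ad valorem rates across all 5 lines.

99%

Line A: battery pack → 9.2; rated 90 kW → 9.2.2; for motor vehicles → 9.2.2.1. Scheduled 29%. No special measure applies. → 29%.
Line B: switchgear unit → 9.3; rated 160 kW → 9.3.2; for domestic appliances → 9.3.2.2. Scheduled 27%. No special measure applies. → 27%.
Line C: battery pack → 9.2; rated 550 W → 9.2.1; industrial → 9.2.1.2. Scheduled 21%. No special measure applies. → 21%.
Line D: electric motor → 9.1; rated 370 W → 9.1.2; industrial → 9.1.2.1. Scheduled 30%. Westmoor agreement on 9.1: RVC ≥ 50% → 15% available; preferential 15%. → 15%.
Line E: battery pack → 9.2; rated 90 kW → 9.2.2; industrial → 9.2.2.2. Scheduled 7%. Westmoor agreement on 9.1: 9.2.2.2 not covered. → 7%.
Sum: 29% + 27% + 21% + 15% + 7% = 99%.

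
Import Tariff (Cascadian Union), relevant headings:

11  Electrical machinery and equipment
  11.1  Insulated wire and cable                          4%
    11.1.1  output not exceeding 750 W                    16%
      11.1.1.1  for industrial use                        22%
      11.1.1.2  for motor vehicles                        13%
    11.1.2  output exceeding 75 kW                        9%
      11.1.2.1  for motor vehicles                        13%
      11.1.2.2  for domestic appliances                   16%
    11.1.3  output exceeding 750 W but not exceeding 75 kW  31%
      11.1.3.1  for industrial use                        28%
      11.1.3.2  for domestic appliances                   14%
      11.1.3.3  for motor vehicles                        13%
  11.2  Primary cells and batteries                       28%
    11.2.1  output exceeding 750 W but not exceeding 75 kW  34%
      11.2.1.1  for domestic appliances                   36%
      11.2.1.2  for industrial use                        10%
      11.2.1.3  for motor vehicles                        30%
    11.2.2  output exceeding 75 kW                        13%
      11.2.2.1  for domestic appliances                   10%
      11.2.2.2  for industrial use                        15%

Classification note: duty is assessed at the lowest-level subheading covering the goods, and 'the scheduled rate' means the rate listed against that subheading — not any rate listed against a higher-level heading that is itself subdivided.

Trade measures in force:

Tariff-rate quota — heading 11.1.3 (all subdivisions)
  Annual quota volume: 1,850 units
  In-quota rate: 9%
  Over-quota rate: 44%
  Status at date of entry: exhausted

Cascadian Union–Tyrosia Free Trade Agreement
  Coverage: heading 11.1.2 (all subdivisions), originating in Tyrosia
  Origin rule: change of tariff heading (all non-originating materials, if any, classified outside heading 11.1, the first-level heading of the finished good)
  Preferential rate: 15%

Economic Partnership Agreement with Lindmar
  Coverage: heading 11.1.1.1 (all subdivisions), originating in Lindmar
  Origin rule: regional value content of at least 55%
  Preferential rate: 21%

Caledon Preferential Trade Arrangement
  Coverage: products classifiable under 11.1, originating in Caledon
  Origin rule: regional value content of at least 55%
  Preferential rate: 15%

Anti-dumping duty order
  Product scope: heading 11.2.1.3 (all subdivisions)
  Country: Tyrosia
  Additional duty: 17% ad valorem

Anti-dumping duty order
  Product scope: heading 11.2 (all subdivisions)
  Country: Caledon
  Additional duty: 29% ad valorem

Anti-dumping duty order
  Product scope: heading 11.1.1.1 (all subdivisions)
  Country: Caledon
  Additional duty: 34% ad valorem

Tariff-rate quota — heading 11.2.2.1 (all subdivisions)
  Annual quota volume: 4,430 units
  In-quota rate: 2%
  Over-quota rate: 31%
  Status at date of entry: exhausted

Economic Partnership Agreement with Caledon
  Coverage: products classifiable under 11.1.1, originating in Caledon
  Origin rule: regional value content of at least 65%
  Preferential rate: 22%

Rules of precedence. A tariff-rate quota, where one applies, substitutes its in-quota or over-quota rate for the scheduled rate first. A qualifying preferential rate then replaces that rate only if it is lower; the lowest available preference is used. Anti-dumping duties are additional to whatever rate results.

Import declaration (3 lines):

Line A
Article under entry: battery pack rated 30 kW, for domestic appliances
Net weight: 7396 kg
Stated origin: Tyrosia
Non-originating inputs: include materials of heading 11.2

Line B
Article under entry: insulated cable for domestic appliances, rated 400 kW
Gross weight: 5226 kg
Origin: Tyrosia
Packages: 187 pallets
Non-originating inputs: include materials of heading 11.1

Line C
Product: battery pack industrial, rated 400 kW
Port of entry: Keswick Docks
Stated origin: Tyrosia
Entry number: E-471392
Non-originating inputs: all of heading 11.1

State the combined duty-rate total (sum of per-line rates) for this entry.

67%

Line A: battery pack → 11.2; rated 30 kW → 11.2.1; for domestic appliances → 11.2.1.1. Scheduled 36%. Tyrosia agreement on 11.1.2: 11.2.1.1 not covered. → 36%.
Line B: insulated cable → 11.1; rated 400 kW → 11.1.2; for domestic appliances → 11.1.2.2. Scheduled 16%. Tyrosia agreement on 11.1.2: CTH not met. → 16%.
Line C: battery pack → 11.2; rated 400 kW → 11.2.2; industrial → 11.2.2.2. Scheduled 15%. Tyrosia agreement on 11.1.2: 11.2.2.2 not covered. → 15%.
Sum: 36% + 16% + 15% = 67%.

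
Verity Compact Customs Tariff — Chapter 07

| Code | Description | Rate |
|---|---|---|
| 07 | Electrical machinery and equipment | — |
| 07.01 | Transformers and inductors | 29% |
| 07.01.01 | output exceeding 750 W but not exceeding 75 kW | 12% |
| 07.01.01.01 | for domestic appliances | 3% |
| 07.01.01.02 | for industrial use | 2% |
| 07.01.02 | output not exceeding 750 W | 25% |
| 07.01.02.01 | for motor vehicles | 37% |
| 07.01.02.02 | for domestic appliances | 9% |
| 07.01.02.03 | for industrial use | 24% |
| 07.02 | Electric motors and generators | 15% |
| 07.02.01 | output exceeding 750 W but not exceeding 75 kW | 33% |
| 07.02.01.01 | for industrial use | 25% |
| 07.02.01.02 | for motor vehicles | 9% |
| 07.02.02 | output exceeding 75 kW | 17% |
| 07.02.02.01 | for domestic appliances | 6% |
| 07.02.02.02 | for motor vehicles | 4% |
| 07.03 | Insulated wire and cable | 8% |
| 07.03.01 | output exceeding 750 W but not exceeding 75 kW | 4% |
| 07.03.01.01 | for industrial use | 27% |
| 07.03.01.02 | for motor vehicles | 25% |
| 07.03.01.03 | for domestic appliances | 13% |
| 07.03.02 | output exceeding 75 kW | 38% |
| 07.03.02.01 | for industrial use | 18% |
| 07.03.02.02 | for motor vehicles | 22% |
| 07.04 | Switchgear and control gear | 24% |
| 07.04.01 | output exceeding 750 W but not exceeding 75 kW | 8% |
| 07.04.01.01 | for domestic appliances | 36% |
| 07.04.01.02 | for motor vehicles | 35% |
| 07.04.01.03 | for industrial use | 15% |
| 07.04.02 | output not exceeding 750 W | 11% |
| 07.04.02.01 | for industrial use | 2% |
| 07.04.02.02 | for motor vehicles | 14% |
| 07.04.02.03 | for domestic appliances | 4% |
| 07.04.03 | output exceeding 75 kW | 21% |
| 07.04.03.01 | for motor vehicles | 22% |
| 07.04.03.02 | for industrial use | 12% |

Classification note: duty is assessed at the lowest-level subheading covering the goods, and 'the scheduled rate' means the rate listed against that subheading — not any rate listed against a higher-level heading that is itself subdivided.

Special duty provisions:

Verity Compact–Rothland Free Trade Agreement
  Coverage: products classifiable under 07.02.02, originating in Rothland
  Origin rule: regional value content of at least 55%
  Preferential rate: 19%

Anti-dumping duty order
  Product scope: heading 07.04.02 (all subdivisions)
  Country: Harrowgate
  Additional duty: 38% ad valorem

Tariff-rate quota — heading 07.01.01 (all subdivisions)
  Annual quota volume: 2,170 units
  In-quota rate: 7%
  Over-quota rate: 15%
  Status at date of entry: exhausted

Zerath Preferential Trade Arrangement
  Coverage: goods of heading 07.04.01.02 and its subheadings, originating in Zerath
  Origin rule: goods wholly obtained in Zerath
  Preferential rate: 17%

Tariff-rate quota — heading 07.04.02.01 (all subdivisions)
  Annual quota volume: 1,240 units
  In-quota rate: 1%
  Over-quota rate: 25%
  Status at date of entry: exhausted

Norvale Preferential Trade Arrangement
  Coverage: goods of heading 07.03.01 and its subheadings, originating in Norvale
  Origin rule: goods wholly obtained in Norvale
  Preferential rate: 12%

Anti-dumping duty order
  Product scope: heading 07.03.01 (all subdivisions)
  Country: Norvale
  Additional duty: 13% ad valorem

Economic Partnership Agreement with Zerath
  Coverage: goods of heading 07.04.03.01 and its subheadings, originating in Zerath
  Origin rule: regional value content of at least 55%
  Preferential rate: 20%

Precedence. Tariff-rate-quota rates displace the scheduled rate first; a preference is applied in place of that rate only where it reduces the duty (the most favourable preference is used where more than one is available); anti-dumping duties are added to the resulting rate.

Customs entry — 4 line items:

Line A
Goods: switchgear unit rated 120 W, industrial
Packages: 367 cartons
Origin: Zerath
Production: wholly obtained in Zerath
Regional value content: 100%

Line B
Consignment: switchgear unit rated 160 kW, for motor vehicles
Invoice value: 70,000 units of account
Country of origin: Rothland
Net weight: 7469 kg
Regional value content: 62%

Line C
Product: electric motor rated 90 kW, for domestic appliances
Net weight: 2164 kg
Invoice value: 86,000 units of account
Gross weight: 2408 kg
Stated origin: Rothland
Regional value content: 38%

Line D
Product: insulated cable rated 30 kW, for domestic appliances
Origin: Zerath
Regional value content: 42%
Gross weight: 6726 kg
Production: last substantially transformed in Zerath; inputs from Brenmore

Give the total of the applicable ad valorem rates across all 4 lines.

66%

Line A: switchgear unit → 07.04; rated 120 W → 07.04.02; industrial → 07.04.02.01. Scheduled 2%. quota on 07.04.02.01 exhausted → over-quota 25%; Zerath agreement on 07.04.01.02: 07.04.02.01 not covered; Zerath agreement on 07.04.03.01: 07.04.02.01 not covered. → 25%.
Line B: switchgear unit → 07.04; rated 160 kW → 07.04.03; for motor vehicles → 07.04.03.01. Scheduled 22%. Rothland agreement on 07.02.02: 07.04.03.01 not covered. → 22%.
Line C: electric motor → 07.02; rated 90 kW → 07.02.02; for domestic appliances → 07.02.02.01. Scheduled 6%. Rothland agreement on 07.02.02: RVC < 55%. → 6%.
Line D: insulated cable → 07.03; rated 30 kW → 07.03.01; for domestic appliances → 07.03.01.03. Scheduled 13%. Zerath agreement on 07.04.01.02: 07.03.01.03 not covered; Zerath agreement on 07.04.03.01: 07.03.01.03 not covered. → 13%.
Sum: 25% + 22% + 6% + 13% = 66%.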